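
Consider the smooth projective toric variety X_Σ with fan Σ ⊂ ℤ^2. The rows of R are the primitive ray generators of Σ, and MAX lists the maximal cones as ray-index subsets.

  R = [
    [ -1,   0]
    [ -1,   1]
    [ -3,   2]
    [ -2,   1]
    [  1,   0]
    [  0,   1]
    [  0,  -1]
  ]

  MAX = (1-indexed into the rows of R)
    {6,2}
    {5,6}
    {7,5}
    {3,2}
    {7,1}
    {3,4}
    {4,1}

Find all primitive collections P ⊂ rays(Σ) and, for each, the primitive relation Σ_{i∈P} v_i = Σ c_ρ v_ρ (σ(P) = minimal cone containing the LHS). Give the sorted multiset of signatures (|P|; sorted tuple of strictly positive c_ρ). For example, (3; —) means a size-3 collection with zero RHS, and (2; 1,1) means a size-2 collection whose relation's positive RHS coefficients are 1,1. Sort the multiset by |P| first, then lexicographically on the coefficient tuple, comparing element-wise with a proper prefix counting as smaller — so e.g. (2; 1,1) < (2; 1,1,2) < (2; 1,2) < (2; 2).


14 collections generate NE(X_Σ); each relation:

  {1,5}:  v_{1} + v_{5} = 0 ; sig = (2; —)
  {6,7}:  v_{6} + v_{7} = 0 ; sig = (2; —)
  {1,2}:  v_{1} + v_{2} = v_{4} ; sig = (2; 1)
  {1,6}:  v_{1} + v_{6} = v_{2} ; sig = (2; 1)
  {2,4}:  v_{2} + v_{4} = v_{3} ; sig = (2; 1)
  {2,5}:  v_{2} + v_{5} = v_{6} ; sig = (2; 1)
  {2,7}:  v_{2} + v_{7} = v_{1} ; sig = (2; 1)
  {4,5}:  v_{4} + v_{5} = v_{2} ; sig = (2; 1)
  {3,7}:  v_{3} + v_{7} = v_{1} + v_{4} ; sig = (2; 1,1)
  {1,3}:  v_{1} + v_{3} = 2·v_{4} ; sig = (2; 2)
  {3,5}:  v_{3} + v_{5} = 2·v_{2} ; sig = (2; 2)
  {4,6}:  v_{4} + v_{6} = 2·v_{2} ; sig = (2; 2)
  {4,7}:  v_{4} + v_{7} = 2·v_{1} ; sig = (2; 2)
  {3,6}:  v_{3} + v_{6} = 3·v_{2} ; sig = (2; 3)

Signatures (|P|; sorted positive RHS coefficients), sorted:
{ (2; —) ×2,  (2; 1) ×6,  (2; 1,1),  (2; 2) ×4,  (2; 3) }


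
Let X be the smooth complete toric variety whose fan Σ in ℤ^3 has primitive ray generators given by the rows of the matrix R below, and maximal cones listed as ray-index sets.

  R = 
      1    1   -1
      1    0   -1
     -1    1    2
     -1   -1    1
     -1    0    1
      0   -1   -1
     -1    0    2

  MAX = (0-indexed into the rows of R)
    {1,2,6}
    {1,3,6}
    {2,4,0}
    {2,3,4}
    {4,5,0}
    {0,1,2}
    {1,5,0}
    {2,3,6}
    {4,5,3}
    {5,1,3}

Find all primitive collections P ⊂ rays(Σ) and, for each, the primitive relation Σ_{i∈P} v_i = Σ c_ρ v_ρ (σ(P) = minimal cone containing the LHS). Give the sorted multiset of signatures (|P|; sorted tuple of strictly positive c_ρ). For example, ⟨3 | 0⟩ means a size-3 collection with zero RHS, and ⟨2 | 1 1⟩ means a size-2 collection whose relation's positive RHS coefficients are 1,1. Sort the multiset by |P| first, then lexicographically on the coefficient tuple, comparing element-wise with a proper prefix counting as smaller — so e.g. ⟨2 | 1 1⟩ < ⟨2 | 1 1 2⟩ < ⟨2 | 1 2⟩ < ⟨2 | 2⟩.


Σ has 7 primitive collections:

  {0,3}:  v_{0} + v_{3} = 0  ⟹  sig = ⟨2 | 0⟩
  {1,4}:  v_{1} + v_{4} = 0  ⟹  sig = ⟨2 | 0⟩
  {2,5}:  v_{2} + v_{5} = v_{4}  ⟹  sig = ⟨2 | 1⟩
  {5,6}:  v_{5} + v_{6} = v_{3}  ⟹  sig = ⟨2 | 1⟩
  {0,6}:  v_{0} + v_{6} = v_{1} + v_{2}  ⟹  sig = ⟨2 | 1 1⟩
  {4,6}:  v_{4} + v_{6} = v_{2} + v_{3}  ⟹  sig = ⟨2 | 1 1⟩
  {1,2,3}:  v_{1} + v_{2} + v_{3} = v_{6}  ⟹  sig = ⟨3 | 1⟩

Sorted signature multiset PRS(X):
{ ⟨2 | 0⟩ ×2,  ⟨2 | 1⟩ ×2,  ⟨2 | 1 1⟩ ×2,  ⟨3 | 1⟩ }


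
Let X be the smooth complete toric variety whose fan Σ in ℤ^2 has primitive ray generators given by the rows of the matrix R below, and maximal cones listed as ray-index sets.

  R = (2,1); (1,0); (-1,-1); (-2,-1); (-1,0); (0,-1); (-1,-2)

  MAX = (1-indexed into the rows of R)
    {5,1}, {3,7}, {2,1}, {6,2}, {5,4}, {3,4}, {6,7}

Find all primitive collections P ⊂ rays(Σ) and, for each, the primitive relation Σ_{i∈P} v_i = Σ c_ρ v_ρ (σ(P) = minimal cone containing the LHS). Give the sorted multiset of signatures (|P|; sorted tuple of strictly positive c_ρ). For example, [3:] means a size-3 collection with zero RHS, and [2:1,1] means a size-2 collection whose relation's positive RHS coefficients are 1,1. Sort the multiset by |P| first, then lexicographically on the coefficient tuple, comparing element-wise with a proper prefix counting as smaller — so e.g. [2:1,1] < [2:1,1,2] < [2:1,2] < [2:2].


14 collections generate NE(X_Σ); each relation:

  P = {1,4}:  v_{1} + v_{4} = 0  →  sig = [2:]
  P = {2,5}:  v_{2} + v_{5} = 0  →  sig = [2:]
  P = {1,3}:  v_{1} + v_{3} = v_{2}  →  sig = [2:1]
  P = {2,3}:  v_{2} + v_{3} = v_{6}  →  sig = [2:1]
  P = {2,4}:  v_{2} + v_{4} = v_{3}  →  sig = [2:1]
  P = {3,5}:  v_{3} + v_{5} = v_{4}  →  sig = [2:1]
  P = {3,6}:  v_{3} + v_{6} = v_{7}  →  sig = [2:1]
  P = {5,6}:  v_{5} + v_{6} = v_{3}  →  sig = [2:1]
  P = {1,7}:  v_{1} + v_{7} = v_{2} + v_{6}  →  sig = [2:1,1]
  P = {1,6}:  v_{1} + v_{6} = 2·v_{2}  →  sig = [2:2]
  P = {2,7}:  v_{2} + v_{7} = 2·v_{6}  →  sig = [2:2]
  P = {4,6}:  v_{4} + v_{6} = 2·v_{3}  →  sig = [2:2]
  P = {5,7}:  v_{5} + v_{7} = 2·v_{3}  →  sig = [2:2]
  P = {4,7}:  v_{4} + v_{7} = 3·v_{3}  →  sig = [2:3]

Signatures (|P|; sorted positive RHS coefficients), sorted:
    [2:]
    [2:]
    [2:1]
    [2:1]
    [2:1]
    [2:1]
    [2:1]
    [2:1]
    [2:1,1]
    [2:2]
    [2:2]
    [2:2]
    [2:2]
    [2:3]


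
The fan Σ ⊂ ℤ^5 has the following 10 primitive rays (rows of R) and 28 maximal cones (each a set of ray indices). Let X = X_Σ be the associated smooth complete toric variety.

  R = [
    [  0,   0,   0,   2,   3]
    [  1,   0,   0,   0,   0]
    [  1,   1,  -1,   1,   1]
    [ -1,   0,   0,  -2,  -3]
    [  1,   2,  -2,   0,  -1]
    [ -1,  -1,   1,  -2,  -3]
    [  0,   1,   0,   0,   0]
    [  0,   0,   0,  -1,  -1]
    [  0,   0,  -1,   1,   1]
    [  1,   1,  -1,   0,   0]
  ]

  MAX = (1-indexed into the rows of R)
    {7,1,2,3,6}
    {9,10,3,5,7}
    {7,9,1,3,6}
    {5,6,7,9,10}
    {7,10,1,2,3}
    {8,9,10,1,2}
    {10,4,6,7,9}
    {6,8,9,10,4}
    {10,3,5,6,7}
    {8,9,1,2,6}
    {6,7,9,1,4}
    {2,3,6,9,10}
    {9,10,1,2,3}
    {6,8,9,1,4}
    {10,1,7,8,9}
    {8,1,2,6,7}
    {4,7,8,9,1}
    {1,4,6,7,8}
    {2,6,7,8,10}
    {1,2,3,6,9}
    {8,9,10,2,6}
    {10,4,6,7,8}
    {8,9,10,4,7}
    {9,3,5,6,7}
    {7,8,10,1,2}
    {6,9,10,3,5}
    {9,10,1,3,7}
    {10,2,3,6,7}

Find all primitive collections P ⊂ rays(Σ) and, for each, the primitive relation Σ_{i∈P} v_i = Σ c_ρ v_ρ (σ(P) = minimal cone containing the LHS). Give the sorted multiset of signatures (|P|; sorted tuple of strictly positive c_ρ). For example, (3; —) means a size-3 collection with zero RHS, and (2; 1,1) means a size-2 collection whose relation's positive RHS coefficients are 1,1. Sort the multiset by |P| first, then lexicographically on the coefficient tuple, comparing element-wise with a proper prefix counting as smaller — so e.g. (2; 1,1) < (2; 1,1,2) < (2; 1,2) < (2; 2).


|primitive collections| = 12. Relations:

  • {3,8}:  v_{3} + v_{8} = v_{10}  →  sig = (2; 1)
  • {2,4}:  v_{2} + v_{4} = v_{6} + v_{10}  →  sig = (2; 1,1)
  • {1,5}:  v_{1} + v_{5} = v_{3} + v_{7} + v_{9}  →  sig = (2; 1,1,1)
  • {3,4}:  v_{3} + v_{4} = v_{6} + v_{7} + v_{9} + v_{10}  →  sig = (2; 1,1,1,1)
  • {5,8}:  v_{5} + v_{8} = v_{6} + v_{7} + v_{9} + 2·v_{10}  →  sig = (2; 1,1,1,2)
  • {2,5}:  v_{2} + v_{5} = 2·v_{3} + v_{6} + v_{10}  →  sig = (2; 1,1,2)
  • {4,5}:  v_{4} + v_{5} = 2·v_{6} + 2·v_{7} + 2·v_{9} + 2·v_{10}  →  sig = (2; 2,2,2,2)
  • {1,6,10}:  v_{1} + v_{6} + v_{10} = 0  →  sig = (3; —)
  • {2,7,9}:  v_{2} + v_{7} + v_{9} = v_{3}  →  sig = (3; 1)
  • {1,4,10}:  v_{1} + v_{4} + v_{10} = v_{7} + v_{8} + v_{9}  →  sig = (3; 1,1,1)
  • {6,7,8,9}:  v_{6} + v_{7} + v_{8} + v_{9} = v_{4}  →  sig = (4; 1)
  • {3,6,7,9,10}:  v_{3} + v_{6} + v_{7} + v_{9} + v_{10} = v_{5}  →  sig = (5; 1)

Sorted signature multiset PRS(X):
    |P|=2: 7 collections, coeffs (1), (1,1), (1,1,1), (1,1,1,1), (1,1,1,2), (1,1,2), (2,2,2,2)
    |P|=3: 3 collections, coeffs (), (1), (1,1,1)
    |P|=4: 1 collection, coeffs (1)
    |P|=5: 1 collection, coeffs (1)


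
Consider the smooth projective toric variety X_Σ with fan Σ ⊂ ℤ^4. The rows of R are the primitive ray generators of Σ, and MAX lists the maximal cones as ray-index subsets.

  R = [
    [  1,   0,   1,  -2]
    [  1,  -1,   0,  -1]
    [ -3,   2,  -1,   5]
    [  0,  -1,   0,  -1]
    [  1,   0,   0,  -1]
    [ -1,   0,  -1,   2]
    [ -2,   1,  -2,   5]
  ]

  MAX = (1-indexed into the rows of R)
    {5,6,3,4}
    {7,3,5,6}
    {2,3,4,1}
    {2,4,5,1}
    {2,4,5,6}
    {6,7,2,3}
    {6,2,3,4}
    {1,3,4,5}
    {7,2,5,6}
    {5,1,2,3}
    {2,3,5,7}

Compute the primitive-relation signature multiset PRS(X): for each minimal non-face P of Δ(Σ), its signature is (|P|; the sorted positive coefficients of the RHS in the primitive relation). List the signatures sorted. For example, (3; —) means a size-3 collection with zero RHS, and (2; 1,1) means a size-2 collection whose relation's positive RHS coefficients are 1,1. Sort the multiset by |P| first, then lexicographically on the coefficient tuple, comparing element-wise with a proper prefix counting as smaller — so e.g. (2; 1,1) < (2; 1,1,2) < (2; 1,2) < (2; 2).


5 collections generate NE(X_Σ); each relation:

  P={1,6}:  v_{1} + v_{6} = 0  so sig = (2; —)
  P={1,7}:  v_{1} + v_{7} = v_{2} + v_{3} + v_{5}  so sig = (2; 1,1,1)
  P={4,7}:  v_{4} + v_{7} = 2·v_{6}  so sig = (2; 2)
  P={2,3,4,5}:  v_{2} + v_{3} + v_{4} + v_{5} = v_{6}  so sig = (4; 1)
  P={2,3,5,6}:  v_{2} + v_{3} + v_{5} + v_{6} = v_{7}  so sig = (4; 1)

Sorted signature multiset PRS(X):
[(2; —), (2; 1,1,1), (2; 2), (4; 1), (4; 1)]


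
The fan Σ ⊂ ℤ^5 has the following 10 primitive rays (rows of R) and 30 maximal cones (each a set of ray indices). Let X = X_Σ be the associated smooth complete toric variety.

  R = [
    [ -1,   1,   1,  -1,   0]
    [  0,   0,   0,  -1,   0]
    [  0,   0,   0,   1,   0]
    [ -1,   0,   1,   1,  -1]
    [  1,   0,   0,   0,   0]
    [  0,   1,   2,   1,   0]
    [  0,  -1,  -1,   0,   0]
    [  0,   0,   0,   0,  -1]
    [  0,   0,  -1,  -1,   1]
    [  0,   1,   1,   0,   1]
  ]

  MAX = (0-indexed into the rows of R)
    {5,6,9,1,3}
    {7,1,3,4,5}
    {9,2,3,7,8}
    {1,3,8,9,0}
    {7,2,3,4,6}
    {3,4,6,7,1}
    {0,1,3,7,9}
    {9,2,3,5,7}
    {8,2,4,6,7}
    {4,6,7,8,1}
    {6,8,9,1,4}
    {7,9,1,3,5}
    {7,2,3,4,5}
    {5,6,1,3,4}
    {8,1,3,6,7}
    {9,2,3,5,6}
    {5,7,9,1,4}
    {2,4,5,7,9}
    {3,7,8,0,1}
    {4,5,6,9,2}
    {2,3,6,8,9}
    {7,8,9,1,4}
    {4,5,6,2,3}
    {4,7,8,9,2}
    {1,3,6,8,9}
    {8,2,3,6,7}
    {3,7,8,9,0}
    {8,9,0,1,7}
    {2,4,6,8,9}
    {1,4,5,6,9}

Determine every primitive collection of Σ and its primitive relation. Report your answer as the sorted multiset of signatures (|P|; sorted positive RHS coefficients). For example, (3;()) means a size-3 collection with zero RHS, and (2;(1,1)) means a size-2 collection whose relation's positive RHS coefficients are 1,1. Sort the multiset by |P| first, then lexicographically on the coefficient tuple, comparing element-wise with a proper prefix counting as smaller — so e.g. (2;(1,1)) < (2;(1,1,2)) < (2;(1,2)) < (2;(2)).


11 collections generate NE(X_Σ); each relation:

  P = {1,2}:  v_{1} + v_{2} = 0 — sig = (2;())
  P = {5,8}:  v_{5} + v_{8} = v_{9} — sig = (2;(1))
  P = {0,4}:  v_{0} + v_{4} = v_{1} + v_{7} + v_{9} — sig = (2;(1,1,1))
  P = {0,6}:  v_{0} + v_{6} = v_{1} + v_{3} + v_{8} — sig = (2;(1,1,1))
  P = {0,2}:  v_{0} + v_{2} = v_{3} + v_{7} + v_{8} + v_{9} — sig = (2;(1,1,1,1))
  P = {0,5}:  v_{0} + v_{5} = v_{1} + v_{3} + v_{7} + 2·v_{9} — sig = (2;(1,1,1,2))
  P = {3,4,8}:  v_{3} + v_{4} + v_{8} = 0 — sig = (3;())
  P = {6,7,9}:  v_{6} + v_{7} + v_{9} = 0 — sig = (3;())
  P = {3,4,9}:  v_{3} + v_{4} + v_{9} = v_{5} — sig = (3;(1))
  P = {5,6,7}:  v_{5} + v_{6} + v_{7} = v_{3} + v_{4} — sig = (3;(1,1))
  P = {1,3,7,8,9}:  v_{1} + v_{3} + v_{7} + v_{8} + v_{9} = v_{0} — sig = (5;(1))

so the primitive-relation signature multiset is
[(2;()), (2;(1)), (2;(1,1,1)), (2;(1,1,1)), (2;(1,1,1,1)), (2;(1,1,1,2)), (3;()), (3;()), (3;(1)), (3;(1,1)), (5;(1))]


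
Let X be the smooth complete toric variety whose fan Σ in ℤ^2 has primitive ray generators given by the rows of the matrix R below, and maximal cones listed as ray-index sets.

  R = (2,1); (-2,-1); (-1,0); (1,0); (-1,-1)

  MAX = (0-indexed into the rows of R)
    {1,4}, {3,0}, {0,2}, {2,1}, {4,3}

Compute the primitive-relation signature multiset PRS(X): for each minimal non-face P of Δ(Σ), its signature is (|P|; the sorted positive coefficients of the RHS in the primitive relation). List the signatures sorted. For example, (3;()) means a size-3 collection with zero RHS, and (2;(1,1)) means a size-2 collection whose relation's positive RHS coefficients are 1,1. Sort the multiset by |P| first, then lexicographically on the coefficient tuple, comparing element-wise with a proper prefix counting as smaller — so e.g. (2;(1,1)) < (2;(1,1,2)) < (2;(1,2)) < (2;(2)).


5 minimal non-faces of Δ(Σ) (on 5 rays):

  P = {0,1}:  v_{0} + v_{1} = 0  so sig = (2;())
  P = {2,3}:  v_{2} + v_{3} = 0  so sig = (2;())
  P = {0,4}:  v_{0} + v_{4} = v_{3}  so sig = (2;(1))
  P = {1,3}:  v_{1} + v_{3} = v_{4}  so sig = (2;(1))
  P = {2,4}:  v_{2} + v_{4} = v_{1}  so sig = (2;(1))

so the primitive-relation signature multiset is
{ (2;()) ×2,  (2;(1)) ×3 }


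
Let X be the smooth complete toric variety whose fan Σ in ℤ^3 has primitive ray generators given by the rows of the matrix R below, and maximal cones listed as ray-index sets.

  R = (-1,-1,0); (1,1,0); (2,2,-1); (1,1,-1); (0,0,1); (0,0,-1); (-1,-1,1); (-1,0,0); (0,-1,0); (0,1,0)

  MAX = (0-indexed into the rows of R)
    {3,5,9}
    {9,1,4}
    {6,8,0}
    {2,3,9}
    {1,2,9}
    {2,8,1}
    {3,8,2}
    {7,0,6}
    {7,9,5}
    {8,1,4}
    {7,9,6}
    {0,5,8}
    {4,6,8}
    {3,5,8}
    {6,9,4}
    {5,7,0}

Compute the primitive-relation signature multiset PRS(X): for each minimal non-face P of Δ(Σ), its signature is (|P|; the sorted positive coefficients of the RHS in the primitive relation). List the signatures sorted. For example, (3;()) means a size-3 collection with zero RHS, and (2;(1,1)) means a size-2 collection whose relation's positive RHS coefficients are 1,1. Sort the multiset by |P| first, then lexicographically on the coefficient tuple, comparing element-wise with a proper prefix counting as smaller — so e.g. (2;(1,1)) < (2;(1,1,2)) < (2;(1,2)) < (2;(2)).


Δ(Σ) — 10 vertices, 21 min non-faces:

  • {0,1}:  v_{0} + v_{1} = 0 — sig = (2;())
  • {3,6}:  v_{3} + v_{6} = 0 — sig = (2;())
  • {4,5}:  v_{4} + v_{5} = 0 — sig = (2;())
  • {8,9}:  v_{8} + v_{9} = 0 — sig = (2;())
  • {0,2}:  v_{0} + v_{2} = v_{3} — sig = (2;(1))
  • {0,3}:  v_{0} + v_{3} = v_{5} — sig = (2;(1))
  • {0,4}:  v_{0} + v_{4} = v_{6} — sig = (2;(1))
  • {0,9}:  v_{0} + v_{9} = v_{7} — sig = (2;(1))
  • {1,3}:  v_{1} + v_{3} = v_{2} — sig = (2;(1))
  • {1,5}:  v_{1} + v_{5} = v_{3} — sig = (2;(1))
  • {1,6}:  v_{1} + v_{6} = v_{4} — sig = (2;(1))
  • {1,7}:  v_{1} + v_{7} = v_{9} — sig = (2;(1))
  • {2,6}:  v_{2} + v_{6} = v_{1} — sig = (2;(1))
  • {3,4}:  v_{3} + v_{4} = v_{1} — sig = (2;(1))
  • {5,6}:  v_{5} + v_{6} = v_{0} — sig = (2;(1))
  • {7,8}:  v_{7} + v_{8} = v_{0} — sig = (2;(1))
  • {2,7}:  v_{2} + v_{7} = v_{3} + v_{9} — sig = (2;(1,1))
  • {3,7}:  v_{3} + v_{7} = v_{5} + v_{9} — sig = (2;(1,1))
  • {4,7}:  v_{4} + v_{7} = v_{6} + v_{9} — sig = (2;(1,1))
  • {2,4}:  v_{2} + v_{4} = 2·v_{1} — sig = (2;(2))
  • {2,5}:  v_{2} + v_{5} = 2·v_{3} — sig = (2;(2))

Signatures (|P|; sorted positive RHS coefficients), sorted:
{ (2;()) ×4,  (2;(1)) ×12,  (2;(1,1)) ×3,  (2;(2)) ×2 }


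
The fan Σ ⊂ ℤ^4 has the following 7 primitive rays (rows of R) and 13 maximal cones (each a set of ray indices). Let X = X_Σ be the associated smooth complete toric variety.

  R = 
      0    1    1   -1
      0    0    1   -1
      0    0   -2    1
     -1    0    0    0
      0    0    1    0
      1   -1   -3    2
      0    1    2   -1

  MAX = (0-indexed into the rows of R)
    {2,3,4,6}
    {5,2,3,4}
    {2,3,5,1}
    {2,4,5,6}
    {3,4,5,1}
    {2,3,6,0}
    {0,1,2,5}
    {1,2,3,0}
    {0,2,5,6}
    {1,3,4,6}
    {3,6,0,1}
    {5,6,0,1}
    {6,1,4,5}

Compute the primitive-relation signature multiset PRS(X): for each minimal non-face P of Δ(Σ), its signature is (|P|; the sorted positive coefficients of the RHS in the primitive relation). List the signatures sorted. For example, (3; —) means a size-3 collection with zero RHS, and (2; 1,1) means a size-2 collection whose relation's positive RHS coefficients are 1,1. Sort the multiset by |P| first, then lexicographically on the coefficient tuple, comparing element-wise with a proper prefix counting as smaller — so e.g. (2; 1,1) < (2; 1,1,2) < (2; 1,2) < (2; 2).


|primitive collections| = 5. Relations:

  • {0,4}:  v_{0} + v_{4} = v_{6} ; sig = (2; 1)
  • {1,2,4}:  v_{1} + v_{2} + v_{4} = 0 ; sig = (3; —)
  • {0,3,5}:  v_{0} + v_{3} + v_{5} = v_{2} ; sig = (3; 1)
  • {1,2,6}:  v_{1} + v_{2} + v_{6} = v_{0} ; sig = (3; 1)
  • {3,5,6}:  v_{3} + v_{5} + v_{6} = v_{2} + v_{4} ; sig = (3; 1,1)

Sorted signature multiset PRS(X):
    (2; 1)
    (3; —)
    (3; 1)
    (3; 1)
    (3; 1,1)


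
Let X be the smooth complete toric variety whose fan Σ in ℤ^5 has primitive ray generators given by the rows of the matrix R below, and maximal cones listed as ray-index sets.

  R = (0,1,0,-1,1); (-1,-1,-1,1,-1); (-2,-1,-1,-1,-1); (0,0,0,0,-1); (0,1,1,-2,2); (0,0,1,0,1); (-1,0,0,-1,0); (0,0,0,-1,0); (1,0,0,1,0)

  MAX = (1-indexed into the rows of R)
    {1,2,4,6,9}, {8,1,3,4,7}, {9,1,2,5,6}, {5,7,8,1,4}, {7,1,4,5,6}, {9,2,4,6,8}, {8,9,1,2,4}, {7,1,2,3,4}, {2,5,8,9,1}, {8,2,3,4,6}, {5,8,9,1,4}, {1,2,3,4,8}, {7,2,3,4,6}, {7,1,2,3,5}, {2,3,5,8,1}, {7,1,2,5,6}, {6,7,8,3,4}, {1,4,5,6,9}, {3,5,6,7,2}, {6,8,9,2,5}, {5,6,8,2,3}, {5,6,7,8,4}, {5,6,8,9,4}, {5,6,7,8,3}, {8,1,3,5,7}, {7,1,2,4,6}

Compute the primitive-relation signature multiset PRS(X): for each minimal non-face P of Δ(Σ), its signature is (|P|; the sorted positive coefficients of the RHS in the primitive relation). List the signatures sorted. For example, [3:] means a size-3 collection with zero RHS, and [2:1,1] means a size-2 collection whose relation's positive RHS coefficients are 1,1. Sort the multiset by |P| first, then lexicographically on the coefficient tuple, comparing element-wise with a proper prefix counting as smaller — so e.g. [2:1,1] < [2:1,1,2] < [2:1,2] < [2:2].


|primitive collections| = 7. Relations:

  {7,9}:  v_{7} + v_{9} = 0  so sig = [2:]
  {3,9}:  v_{3} + v_{9} = v_{2} + v_{8}  so sig = [2:1,1]
  {1,6,8}:  v_{1} + v_{6} + v_{8} = v_{5}  so sig = [3:1]
  {2,4,5}:  v_{2} + v_{4} + v_{5} = v_{7}  so sig = [3:1]
  {2,7,8}:  v_{2} + v_{7} + v_{8} = v_{3}  so sig = [3:1]
  {1,3,6}:  v_{1} + v_{3} + v_{6} = v_{2} + v_{5} + v_{7}  so sig = [3:1,1,1]
  {3,4,5}:  v_{3} + v_{4} + v_{5} = 2·v_{7} + v_{8}  so sig = [3:1,2]

Signatures (|P|; sorted positive RHS coefficients), sorted:
    |P|=2: 2 collections, coeffs (), (1,1)
    |P|=3: 5 collections, coeffs (1), (1), (1), (1,1,1), (1,2)


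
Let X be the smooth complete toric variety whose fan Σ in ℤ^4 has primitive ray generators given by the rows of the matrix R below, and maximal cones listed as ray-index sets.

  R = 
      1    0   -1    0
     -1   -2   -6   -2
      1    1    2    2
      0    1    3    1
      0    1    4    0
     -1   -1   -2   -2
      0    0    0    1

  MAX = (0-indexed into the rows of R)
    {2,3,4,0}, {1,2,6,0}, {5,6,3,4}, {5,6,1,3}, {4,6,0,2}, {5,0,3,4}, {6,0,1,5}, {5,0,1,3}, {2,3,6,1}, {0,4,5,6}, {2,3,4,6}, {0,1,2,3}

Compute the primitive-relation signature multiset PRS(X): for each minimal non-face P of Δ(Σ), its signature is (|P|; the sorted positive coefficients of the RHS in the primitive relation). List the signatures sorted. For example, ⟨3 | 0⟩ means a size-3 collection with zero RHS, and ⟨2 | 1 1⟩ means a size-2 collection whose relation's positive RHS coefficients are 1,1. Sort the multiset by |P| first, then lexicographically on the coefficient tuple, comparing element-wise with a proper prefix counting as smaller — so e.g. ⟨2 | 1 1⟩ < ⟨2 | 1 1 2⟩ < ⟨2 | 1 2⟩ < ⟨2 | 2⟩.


Σ has 3 primitive collections:

  {2,5}:  v_{2} + v_{5} = 0  so sig = ⟨2 | 0⟩
  {1,4}:  v_{1} + v_{4} = v_{5}  so sig = ⟨2 | 1⟩
  {0,3,6}:  v_{0} + v_{3} + v_{6} = v_{2}  so sig = ⟨3 | 1⟩

Signatures (|P|; sorted positive RHS coefficients), sorted:
{ ⟨2 | 0⟩,  ⟨2 | 1⟩,  ⟨3 | 1⟩ }


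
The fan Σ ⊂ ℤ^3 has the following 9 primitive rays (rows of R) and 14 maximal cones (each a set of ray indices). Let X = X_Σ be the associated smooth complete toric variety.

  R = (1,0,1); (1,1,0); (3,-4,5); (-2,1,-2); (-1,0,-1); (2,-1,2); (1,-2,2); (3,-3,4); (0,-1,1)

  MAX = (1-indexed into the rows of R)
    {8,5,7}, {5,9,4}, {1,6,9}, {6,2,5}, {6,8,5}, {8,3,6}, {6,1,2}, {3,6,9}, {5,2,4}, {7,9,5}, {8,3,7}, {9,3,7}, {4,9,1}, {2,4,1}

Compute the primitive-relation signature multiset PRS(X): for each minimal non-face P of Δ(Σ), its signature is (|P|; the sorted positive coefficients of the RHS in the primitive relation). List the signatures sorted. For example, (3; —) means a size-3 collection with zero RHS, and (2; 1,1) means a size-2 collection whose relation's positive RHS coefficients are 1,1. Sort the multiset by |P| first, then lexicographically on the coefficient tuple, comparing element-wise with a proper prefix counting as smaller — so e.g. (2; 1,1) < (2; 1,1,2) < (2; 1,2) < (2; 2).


16 collections generate NE(X_Σ); each relation:

  {1,5}:  v_{1} + v_{5} = 0  ⇒ sig = (2; —)
  {4,6}:  v_{4} + v_{6} = 0  ⇒ sig = (2; —)
  {2,7}:  v_{2} + v_{7} = v_{6}  ⇒ sig = (2; 1)
  {2,9}:  v_{2} + v_{9} = v_{1}  ⇒ sig = (2; 1)
  {4,8}:  v_{4} + v_{8} = v_{7}  ⇒ sig = (2; 1)
  {6,7}:  v_{6} + v_{7} = v_{8}  ⇒ sig = (2; 1)
  {8,9}:  v_{8} + v_{9} = v_{3}  ⇒ sig = (2; 1)
  {1,7}:  v_{1} + v_{7} = v_{6} + v_{9}  ⇒ sig = (2; 1,1)
  {3,4}:  v_{3} + v_{4} = v_{7} + v_{9}  ⇒ sig = (2; 1,1)
  {4,7}:  v_{4} + v_{7} = v_{5} + v_{9}  ⇒ sig = (2; 1,1)
  {1,8}:  v_{1} + v_{8} = 2·v_{6} + v_{9}  ⇒ sig = (2; 1,2)
  {2,3}:  v_{2} + v_{3} = 2·v_{6} + v_{9}  ⇒ sig = (2; 1,2)
  {2,8}:  v_{2} + v_{8} = 2·v_{6}  ⇒ sig = (2; 2)
  {3,5}:  v_{3} + v_{5} = 2·v_{7}  ⇒ sig = (2; 2)
  {1,3}:  v_{1} + v_{3} = 2·v_{6} + 2·v_{9}  ⇒ sig = (2; 2,2)
  {5,6,9}:  v_{5} + v_{6} + v_{9} = v_{7}  ⇒ sig = (3; 1)

Hence PRS(X_Σ) =
    (2; —)
    (2; —)
    (2; 1)
    (2; 1)
    (2; 1)
    (2; 1)
    (2; 1)
    (2; 1,1)
    (2; 1,1)
    (2; 1,1)
    (2; 1,2)
    (2; 1,2)
    (2; 2)
    (2; 2)
    (2; 2,2)
    (3; 1)


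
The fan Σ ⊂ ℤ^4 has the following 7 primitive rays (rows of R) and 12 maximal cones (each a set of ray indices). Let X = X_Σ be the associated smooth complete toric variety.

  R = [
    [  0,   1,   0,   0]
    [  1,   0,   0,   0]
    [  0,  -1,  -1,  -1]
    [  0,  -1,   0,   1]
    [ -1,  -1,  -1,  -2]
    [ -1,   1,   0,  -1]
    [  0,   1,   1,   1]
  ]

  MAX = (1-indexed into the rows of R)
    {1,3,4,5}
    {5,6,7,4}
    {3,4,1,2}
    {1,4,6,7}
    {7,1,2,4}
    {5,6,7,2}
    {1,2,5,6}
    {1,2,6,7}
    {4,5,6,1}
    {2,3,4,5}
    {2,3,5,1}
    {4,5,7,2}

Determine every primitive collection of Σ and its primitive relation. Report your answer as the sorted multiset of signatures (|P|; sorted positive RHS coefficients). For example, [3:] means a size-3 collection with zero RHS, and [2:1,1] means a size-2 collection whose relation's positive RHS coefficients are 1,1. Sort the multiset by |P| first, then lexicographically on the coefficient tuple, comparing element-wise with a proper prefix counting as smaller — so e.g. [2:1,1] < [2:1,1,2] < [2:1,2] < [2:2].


The 5 primitive collections of Σ (r=7, n=4):

  {3,7}:  v_{3} + v_{7} = 0 ; sig = [2:]
  {3,6}:  v_{3} + v_{6} = v_{1} + v_{5} ; sig = [2:1,1]
  {2,4,6}:  v_{2} + v_{4} + v_{6} = 0 ; sig = [3:]
  {1,5,7}:  v_{1} + v_{5} + v_{7} = v_{6} ; sig = [3:1]
  {1,2,4,5}:  v_{1} + v_{2} + v_{4} + v_{5} = v_{3} ; sig = [4:1]

so the primitive-relation signature multiset is
    [2:]
    [2:1,1]
    [3:]
    [3:1]
    [4:1]


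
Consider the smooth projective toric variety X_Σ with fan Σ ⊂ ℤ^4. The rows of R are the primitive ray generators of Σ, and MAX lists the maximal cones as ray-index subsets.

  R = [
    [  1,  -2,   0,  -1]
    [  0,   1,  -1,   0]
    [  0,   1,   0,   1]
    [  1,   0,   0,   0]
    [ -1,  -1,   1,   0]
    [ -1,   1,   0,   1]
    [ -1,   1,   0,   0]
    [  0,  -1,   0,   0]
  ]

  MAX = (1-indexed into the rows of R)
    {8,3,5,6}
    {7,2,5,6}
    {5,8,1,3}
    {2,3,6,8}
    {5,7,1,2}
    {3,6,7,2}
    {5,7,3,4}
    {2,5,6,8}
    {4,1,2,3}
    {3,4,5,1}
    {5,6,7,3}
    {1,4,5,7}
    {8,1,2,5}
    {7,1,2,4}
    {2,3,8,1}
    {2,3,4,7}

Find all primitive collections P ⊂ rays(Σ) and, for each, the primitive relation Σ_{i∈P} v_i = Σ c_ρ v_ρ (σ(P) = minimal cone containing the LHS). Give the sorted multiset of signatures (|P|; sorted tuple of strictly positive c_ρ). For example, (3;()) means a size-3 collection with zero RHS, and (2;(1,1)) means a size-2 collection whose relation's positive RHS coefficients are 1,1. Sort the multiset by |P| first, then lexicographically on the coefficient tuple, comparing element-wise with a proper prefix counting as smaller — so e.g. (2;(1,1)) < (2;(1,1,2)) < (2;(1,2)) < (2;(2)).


Σ has 7 primitive collections:

  • {1,6}:  v_{1} + v_{6} = v_{8}  so sig = (2;(1))
  • {4,6}:  v_{4} + v_{6} = v_{3}  so sig = (2;(1))
  • {4,8}:  v_{4} + v_{8} = v_{1} + v_{3}  so sig = (2;(1,1))
  • {7,8}:  v_{7} + v_{8} = v_{2} + v_{5}  so sig = (2;(1,1))
  • {1,3,7}:  v_{1} + v_{3} + v_{7} = 0  so sig = (3;())
  • {2,4,5}:  v_{2} + v_{4} + v_{5} = 0  so sig = (3;())
  • {2,3,5}:  v_{2} + v_{3} + v_{5} = v_{6}  so sig = (3;(1))

Hence PRS(X_Σ) =
[(2;(1)), (2;(1)), (2;(1,1)), (2;(1,1)), (3;()), (3;()), (3;(1))]


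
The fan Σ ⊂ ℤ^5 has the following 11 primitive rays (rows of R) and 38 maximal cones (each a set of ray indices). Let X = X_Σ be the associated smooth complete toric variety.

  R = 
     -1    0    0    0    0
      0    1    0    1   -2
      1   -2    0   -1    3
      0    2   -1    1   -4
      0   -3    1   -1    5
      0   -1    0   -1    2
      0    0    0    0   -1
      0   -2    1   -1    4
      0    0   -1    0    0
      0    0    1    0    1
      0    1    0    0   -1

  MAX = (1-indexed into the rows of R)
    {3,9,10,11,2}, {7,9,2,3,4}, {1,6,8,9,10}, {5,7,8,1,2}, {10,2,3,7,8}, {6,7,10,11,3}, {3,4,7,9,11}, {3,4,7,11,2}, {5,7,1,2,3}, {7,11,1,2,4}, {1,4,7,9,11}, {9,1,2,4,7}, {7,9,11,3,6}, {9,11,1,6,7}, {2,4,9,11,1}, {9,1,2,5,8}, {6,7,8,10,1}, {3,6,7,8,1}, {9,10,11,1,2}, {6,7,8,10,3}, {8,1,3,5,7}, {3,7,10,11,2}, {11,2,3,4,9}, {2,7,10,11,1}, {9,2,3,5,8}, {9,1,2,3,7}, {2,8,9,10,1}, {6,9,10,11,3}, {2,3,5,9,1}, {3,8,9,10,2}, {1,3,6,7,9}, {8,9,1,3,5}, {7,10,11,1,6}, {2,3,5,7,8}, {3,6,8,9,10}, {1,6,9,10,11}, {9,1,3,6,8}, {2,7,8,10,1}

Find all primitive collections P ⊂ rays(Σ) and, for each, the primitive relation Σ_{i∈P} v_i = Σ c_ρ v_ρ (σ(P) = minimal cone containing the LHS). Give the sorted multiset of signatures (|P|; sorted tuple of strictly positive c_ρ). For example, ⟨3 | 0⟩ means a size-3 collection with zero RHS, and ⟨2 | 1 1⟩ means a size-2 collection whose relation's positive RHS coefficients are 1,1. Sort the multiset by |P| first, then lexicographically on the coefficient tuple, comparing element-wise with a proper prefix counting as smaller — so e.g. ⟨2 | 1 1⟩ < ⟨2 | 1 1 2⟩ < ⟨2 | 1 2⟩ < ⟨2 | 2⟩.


|primitive collections| = 17. Relations:

  P={2,6}:  v_{2} + v_{6} = 0  →  sig = ⟨2 | 0⟩
  P={4,8}:  v_{4} + v_{8} = 0  →  sig = ⟨2 | 0⟩
  P={5,11}:  v_{5} + v_{11} = v_{8}  →  sig = ⟨2 | 1⟩
  P={4,10}:  v_{4} + v_{10} = v_{2} + v_{11}  →  sig = ⟨2 | 1 1⟩
  P={8,11}:  v_{8} + v_{11} = v_{6} + v_{10}  →  sig = ⟨2 | 1 1⟩
  P={4,5}:  v_{4} + v_{5} = v_{1} + v_{2} + v_{3}  →  sig = ⟨2 | 1 1 1⟩
  P={4,6}:  v_{4} + v_{6} = v_{7} + v_{9} + v_{11}  →  sig = ⟨2 | 1 1 1⟩
  P={5,6}:  v_{5} + v_{6} = v_{1} + v_{3} + v_{8}  →  sig = ⟨2 | 1 1 1⟩
  P={5,10}:  v_{5} + v_{10} = v_{2} + 2·v_{8}  →  sig = ⟨2 | 1 2⟩
  P={7,9,10}:  v_{7} + v_{9} + v_{10} = 0  →  sig = ⟨3 | 0⟩
  P={1,3,10}:  v_{1} + v_{3} + v_{10} = v_{8}  →  sig = ⟨3 | 1⟩
  P={1,3,11}:  v_{1} + v_{3} + v_{11} = v_{6}  →  sig = ⟨3 | 1⟩
  P={1,3,4}:  v_{1} + v_{3} + v_{4} = v_{7} + v_{9}  →  sig = ⟨3 | 1 1⟩
  P={7,8,9}:  v_{7} + v_{8} + v_{9} = v_{1} + v_{3}  →  sig = ⟨3 | 1 1⟩
  P={5,7,9}:  v_{5} + v_{7} + v_{9} = 2·v_{1} + v_{2} + 2·v_{3}  →  sig = ⟨3 | 1 2 2⟩
  P={1,2,3,8}:  v_{1} + v_{2} + v_{3} + v_{8} = v_{5}  →  sig = ⟨4 | 1⟩
  P={2,7,9,11}:  v_{2} + v_{7} + v_{9} + v_{11} = v_{4}  →  sig = ⟨4 | 1⟩

Hence PRS(X_Σ) =
[⟨2 | 0⟩, ⟨2 | 0⟩, ⟨2 | 1⟩, ⟨2 | 1 1⟩, ⟨2 | 1 1⟩, ⟨2 | 1 1 1⟩, ⟨2 | 1 1 1⟩, ⟨2 | 1 1 1⟩, ⟨2 | 1 2⟩, ⟨3 | 0⟩, ⟨3 | 1⟩, ⟨3 | 1⟩, ⟨3 | 1 1⟩, ⟨3 | 1 1⟩, ⟨3 | 1 2 2⟩, ⟨4 | 1⟩, ⟨4 | 1⟩]


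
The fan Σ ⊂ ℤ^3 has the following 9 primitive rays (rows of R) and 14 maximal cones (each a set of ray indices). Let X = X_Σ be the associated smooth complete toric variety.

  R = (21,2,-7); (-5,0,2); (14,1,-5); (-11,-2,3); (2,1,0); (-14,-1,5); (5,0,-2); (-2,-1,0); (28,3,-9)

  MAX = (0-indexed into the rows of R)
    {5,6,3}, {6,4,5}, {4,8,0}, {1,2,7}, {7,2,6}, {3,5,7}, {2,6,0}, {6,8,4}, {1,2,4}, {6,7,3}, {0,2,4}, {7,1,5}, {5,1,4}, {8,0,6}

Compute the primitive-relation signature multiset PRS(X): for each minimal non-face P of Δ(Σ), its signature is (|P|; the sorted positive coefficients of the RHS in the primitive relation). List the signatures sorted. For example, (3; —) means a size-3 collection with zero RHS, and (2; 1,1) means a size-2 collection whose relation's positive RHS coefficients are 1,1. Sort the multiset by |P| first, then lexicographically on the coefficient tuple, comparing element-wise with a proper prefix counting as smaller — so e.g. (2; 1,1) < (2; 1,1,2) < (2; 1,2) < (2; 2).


18 minimal non-faces of Δ(Σ) (on 9 rays):

  P={1,6}:  v_{1} + v_{6} = 0  ⇒ sig = (2; —)
  P={2,5}:  v_{2} + v_{5} = 0  ⇒ sig = (2; —)
  P={4,7}:  v_{4} + v_{7} = 0  ⇒ sig = (2; —)
  P={0,1}:  v_{0} + v_{1} = v_{2} + v_{4}  ⇒ sig = (2; 1,1)
  P={0,5}:  v_{0} + v_{5} = v_{4} + v_{6}  ⇒ sig = (2; 1,1)
  P={0,7}:  v_{0} + v_{7} = v_{2} + v_{6}  ⇒ sig = (2; 1,1)
  P={1,3}:  v_{1} + v_{3} = v_{5} + v_{7}  ⇒ sig = (2; 1,1)
  P={1,8}:  v_{1} + v_{8} = v_{0} + v_{4}  ⇒ sig = (2; 1,1)
  P={2,3}:  v_{2} + v_{3} = v_{6} + v_{7}  ⇒ sig = (2; 1,1)
  P={3,4}:  v_{3} + v_{4} = v_{5} + v_{6}  ⇒ sig = (2; 1,1)
  P={7,8}:  v_{7} + v_{8} = v_{0} + v_{6}  ⇒ sig = (2; 1,1)
  P={3,8}:  v_{3} + v_{8} = v_{4} + 3·v_{6}  ⇒ sig = (2; 1,3)
  P={0,3}:  v_{0} + v_{3} = 2·v_{6}  ⇒ sig = (2; 2)
  P={2,8}:  v_{2} + v_{8} = 2·v_{0}  ⇒ sig = (2; 2)
  P={5,8}:  v_{5} + v_{8} = 2·v_{4} + 2·v_{6}  ⇒ sig = (2; 2,2)
  P={0,4,6}:  v_{0} + v_{4} + v_{6} = v_{8}  ⇒ sig = (3; 1)
  P={2,4,6}:  v_{2} + v_{4} + v_{6} = v_{0}  ⇒ sig = (3; 1)
  P={5,6,7}:  v_{5} + v_{6} + v_{7} = v_{3}  ⇒ sig = (3; 1)

Sorted signature multiset PRS(X):
    (2; —)
    (2; —)
    (2; —)
    (2; 1,1)
    (2; 1,1)
    (2; 1,1)
    (2; 1,1)
    (2; 1,1)
    (2; 1,1)
    (2; 1,1)
    (2; 1,1)
    (2; 1,3)
    (2; 2)
    (2; 2)
    (2; 2,2)
    (3; 1)
    (3; 1)
    (3; 1)


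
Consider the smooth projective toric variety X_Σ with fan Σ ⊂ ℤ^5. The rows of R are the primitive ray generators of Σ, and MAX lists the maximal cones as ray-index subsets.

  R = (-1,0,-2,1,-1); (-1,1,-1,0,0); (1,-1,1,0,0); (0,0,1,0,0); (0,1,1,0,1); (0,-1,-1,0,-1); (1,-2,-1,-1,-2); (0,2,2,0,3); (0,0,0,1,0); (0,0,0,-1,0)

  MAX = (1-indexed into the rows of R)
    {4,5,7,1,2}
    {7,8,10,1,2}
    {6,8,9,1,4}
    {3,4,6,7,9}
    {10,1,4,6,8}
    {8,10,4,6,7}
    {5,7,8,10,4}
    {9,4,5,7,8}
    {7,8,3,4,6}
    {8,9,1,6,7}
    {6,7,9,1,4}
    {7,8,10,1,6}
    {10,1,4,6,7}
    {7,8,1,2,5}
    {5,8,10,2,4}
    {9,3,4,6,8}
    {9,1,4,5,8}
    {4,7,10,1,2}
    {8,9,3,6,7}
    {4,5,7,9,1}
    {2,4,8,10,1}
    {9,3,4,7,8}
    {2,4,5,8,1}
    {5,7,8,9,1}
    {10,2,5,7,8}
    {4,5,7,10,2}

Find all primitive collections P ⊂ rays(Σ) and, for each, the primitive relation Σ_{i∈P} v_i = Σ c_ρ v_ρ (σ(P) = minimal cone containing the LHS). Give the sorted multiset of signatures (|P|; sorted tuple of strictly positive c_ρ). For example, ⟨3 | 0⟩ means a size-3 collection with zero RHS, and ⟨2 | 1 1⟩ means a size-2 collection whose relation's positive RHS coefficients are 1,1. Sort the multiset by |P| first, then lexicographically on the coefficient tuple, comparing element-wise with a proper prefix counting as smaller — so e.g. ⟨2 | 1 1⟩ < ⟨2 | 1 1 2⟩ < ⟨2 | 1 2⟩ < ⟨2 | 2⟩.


|primitive collections| = 12. Relations:

  P = {2,3}:  v_{2} + v_{3} = 0 — sig = ⟨2 | 0⟩
  P = {5,6}:  v_{5} + v_{6} = 0 — sig = ⟨2 | 0⟩
  P = {9,10}:  v_{9} + v_{10} = 0 — sig = ⟨2 | 0⟩
  P = {1,3}:  v_{1} + v_{3} = v_{6} + v_{9} — sig = ⟨2 | 1 1⟩
  P = {2,6}:  v_{2} + v_{6} = v_{1} + v_{10} — sig = ⟨2 | 1 1⟩
  P = {2,9}:  v_{2} + v_{9} = v_{1} + v_{5} — sig = ⟨2 | 1 1⟩
  P = {3,5}:  v_{3} + v_{5} = v_{4} + v_{7} + v_{8} + v_{9} — sig = ⟨2 | 1 1 1 1⟩
  P = {3,10}:  v_{3} + v_{10} = v_{4} + v_{6} + v_{7} + v_{8} — sig = ⟨2 | 1 1 1 1⟩
  P = {1,5,10}:  v_{1} + v_{5} + v_{10} = v_{2} — sig = ⟨3 | 1⟩
  P = {1,4,7,8}:  v_{1} + v_{4} + v_{7} + v_{8} = 0 — sig = ⟨4 | 0⟩
  P = {2,4,7,8}:  v_{2} + v_{4} + v_{7} + v_{8} = v_{5} + v_{10} — sig = ⟨4 | 1 1⟩
  P = {4,6,7,8,9}:  v_{4} + v_{6} + v_{7} + v_{8} + v_{9} = v_{3} — sig = ⟨5 | 1⟩

Signatures (|P|; sorted positive RHS coefficients), sorted:
    ⟨2 | 0⟩
    ⟨2 | 0⟩
    ⟨2 | 0⟩
    ⟨2 | 1 1⟩
    ⟨2 | 1 1⟩
    ⟨2 | 1 1⟩
    ⟨2 | 1 1 1 1⟩
    ⟨2 | 1 1 1 1⟩
    ⟨3 | 1⟩
    ⟨4 | 0⟩
    ⟨4 | 1 1⟩
    ⟨5 | 1⟩


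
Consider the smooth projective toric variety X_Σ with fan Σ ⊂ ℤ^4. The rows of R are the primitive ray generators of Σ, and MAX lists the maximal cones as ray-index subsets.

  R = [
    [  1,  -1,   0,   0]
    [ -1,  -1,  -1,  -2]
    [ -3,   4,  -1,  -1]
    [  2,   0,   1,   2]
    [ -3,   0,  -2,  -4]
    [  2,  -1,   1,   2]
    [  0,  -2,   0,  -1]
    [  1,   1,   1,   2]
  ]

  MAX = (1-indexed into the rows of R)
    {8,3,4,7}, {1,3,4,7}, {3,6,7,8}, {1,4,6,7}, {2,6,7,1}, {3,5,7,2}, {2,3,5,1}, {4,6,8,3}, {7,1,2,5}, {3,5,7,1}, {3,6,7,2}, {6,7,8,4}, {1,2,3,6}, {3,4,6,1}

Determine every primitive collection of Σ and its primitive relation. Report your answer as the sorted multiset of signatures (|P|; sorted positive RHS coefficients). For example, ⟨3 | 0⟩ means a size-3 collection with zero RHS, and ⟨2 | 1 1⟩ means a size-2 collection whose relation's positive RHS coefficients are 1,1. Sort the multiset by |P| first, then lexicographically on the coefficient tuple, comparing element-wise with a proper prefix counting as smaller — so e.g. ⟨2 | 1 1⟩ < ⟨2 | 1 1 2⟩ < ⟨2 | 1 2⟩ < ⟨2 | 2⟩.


Σ has 9 primitive collections:

  • {2,8}:  v_{2} + v_{8} = 0  ⇒ sig = ⟨2 | 0⟩
  • {1,8}:  v_{1} + v_{8} = v_{4}  ⇒ sig = ⟨2 | 1⟩
  • {2,4}:  v_{2} + v_{4} = v_{1}  ⇒ sig = ⟨2 | 1⟩
  • {5,6}:  v_{5} + v_{6} = v_{2}  ⇒ sig = ⟨2 | 1⟩
  • {5,8}:  v_{5} + v_{8} = v_{1} + v_{3} + v_{7}  ⇒ sig = ⟨2 | 1 1 1⟩
  • {4,5}:  v_{4} + v_{5} = 2·v_{1} + v_{3} + v_{7}  ⇒ sig = ⟨2 | 1 1 2⟩
  • {1,3,6,7}:  v_{1} + v_{3} + v_{6} + v_{7} = 0  ⇒ sig = ⟨4 | 0⟩
  • {1,2,3,7}:  v_{1} + v_{2} + v_{3} + v_{7} = v_{5}  ⇒ sig = ⟨4 | 1⟩
  • {3,4,6,7}:  v_{3} + v_{4} + v_{6} + v_{7} = v_{8}  ⇒ sig = ⟨4 | 1⟩

Hence PRS(X_Σ) =
    ⟨2 | 0⟩
    ⟨2 | 1⟩
    ⟨2 | 1⟩
    ⟨2 | 1⟩
    ⟨2 | 1 1 1⟩
    ⟨2 | 1 1 2⟩
    ⟨4 | 0⟩
    ⟨4 | 1⟩
    ⟨4 | 1⟩


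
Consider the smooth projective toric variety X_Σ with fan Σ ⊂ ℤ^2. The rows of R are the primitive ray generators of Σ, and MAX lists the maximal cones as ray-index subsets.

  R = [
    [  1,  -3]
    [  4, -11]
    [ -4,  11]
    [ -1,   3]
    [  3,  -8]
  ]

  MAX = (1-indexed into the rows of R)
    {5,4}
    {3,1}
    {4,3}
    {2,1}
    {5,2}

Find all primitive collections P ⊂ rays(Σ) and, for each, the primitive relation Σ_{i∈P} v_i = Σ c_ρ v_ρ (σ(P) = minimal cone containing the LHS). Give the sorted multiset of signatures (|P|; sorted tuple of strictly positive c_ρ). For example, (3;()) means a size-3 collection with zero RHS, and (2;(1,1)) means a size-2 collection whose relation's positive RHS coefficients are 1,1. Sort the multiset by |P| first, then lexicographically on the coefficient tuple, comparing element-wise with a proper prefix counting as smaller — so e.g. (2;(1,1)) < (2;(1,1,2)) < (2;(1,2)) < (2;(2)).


5 minimal non-faces of Δ(Σ) (on 5 rays):

  P = {1,4}:  v_{1} + v_{4} = 0 — sig = (2;())
  P = {2,3}:  v_{2} + v_{3} = 0 — sig = (2;())
  P = {1,5}:  v_{1} + v_{5} = v_{2} — sig = (2;(1))
  P = {2,4}:  v_{2} + v_{4} = v_{5} — sig = (2;(1))
  P = {3,5}:  v_{3} + v_{5} = v_{4} — sig = (2;(1))

Hence PRS(X_Σ) =
    (2;())
    (2;())
    (2;(1))
    (2;(1))
    (2;(1))


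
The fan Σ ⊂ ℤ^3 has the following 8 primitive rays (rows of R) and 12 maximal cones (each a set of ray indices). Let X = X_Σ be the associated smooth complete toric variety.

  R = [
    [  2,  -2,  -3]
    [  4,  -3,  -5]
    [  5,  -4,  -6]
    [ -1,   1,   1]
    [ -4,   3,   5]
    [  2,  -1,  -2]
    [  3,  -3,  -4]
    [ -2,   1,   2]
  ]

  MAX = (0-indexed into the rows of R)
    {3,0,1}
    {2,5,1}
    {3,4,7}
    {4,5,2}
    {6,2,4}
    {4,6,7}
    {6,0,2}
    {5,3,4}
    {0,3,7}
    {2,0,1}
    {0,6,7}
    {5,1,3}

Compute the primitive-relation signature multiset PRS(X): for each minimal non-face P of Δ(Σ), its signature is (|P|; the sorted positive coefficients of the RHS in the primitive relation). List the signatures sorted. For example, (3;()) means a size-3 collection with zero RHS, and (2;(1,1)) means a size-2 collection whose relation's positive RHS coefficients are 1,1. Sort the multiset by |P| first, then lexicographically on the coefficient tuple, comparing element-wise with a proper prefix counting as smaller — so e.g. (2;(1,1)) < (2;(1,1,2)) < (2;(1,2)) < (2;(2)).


Primitive collections (10):

  P = {1,4}:  v_{1} + v_{4} = 0 — sig = (2;())
  P = {5,7}:  v_{5} + v_{7} = 0 — sig = (2;())
  P = {0,4}:  v_{0} + v_{4} = v_{7} — sig = (2;(1))
  P = {0,5}:  v_{0} + v_{5} = v_{1} — sig = (2;(1))
  P = {1,7}:  v_{1} + v_{7} = v_{0} — sig = (2;(1))
  P = {2,3}:  v_{2} + v_{3} = v_{1} — sig = (2;(1))
  P = {2,7}:  v_{2} + v_{7} = v_{6} — sig = (2;(1))
  P = {3,6}:  v_{3} + v_{6} = v_{0} — sig = (2;(1))
  P = {5,6}:  v_{5} + v_{6} = v_{2} — sig = (2;(1))
  P = {1,6}:  v_{1} + v_{6} = v_{0} + v_{2} — sig = (2;(1,1))

Hence PRS(X_Σ) =
    |P|=2: 10 collections, coeffs (), (), (1), (1), (1), (1), (1), (1), (1), (1,1)


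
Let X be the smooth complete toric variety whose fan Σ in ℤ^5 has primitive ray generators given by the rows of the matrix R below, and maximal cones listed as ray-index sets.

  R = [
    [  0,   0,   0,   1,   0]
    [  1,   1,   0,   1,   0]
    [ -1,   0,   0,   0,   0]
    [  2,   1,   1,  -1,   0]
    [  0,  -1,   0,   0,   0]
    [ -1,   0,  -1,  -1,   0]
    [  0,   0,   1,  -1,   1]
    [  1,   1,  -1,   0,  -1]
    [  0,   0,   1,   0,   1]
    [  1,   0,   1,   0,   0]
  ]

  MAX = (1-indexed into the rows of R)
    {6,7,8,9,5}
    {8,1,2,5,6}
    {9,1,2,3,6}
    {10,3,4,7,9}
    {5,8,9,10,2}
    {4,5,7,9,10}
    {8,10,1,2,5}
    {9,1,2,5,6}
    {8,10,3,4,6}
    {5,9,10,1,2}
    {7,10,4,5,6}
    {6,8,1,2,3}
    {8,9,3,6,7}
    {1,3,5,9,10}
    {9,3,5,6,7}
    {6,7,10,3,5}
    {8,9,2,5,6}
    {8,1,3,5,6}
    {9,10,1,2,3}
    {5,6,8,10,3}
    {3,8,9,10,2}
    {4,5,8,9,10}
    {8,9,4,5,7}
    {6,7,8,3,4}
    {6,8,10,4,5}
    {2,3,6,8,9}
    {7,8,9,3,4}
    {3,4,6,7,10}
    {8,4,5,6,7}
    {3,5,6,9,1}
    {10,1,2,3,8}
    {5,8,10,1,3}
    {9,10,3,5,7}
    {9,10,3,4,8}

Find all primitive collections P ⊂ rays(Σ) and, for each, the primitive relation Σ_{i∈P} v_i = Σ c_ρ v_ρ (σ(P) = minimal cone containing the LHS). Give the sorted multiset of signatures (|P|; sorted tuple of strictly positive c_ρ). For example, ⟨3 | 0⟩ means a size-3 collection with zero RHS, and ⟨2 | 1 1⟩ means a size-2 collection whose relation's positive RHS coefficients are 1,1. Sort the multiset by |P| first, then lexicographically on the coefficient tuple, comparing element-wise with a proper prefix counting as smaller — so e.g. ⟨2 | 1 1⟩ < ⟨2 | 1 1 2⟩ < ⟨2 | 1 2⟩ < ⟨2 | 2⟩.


Δ(Σ) — 10 vertices, 14 min non-faces:

  P = {1,7}:  v_{1} + v_{7} = v_{9} — sig = ⟨2 | 1⟩
  P = {1,4}:  v_{1} + v_{4} = v_{8} + v_{9} + v_{10} — sig = ⟨2 | 1 1 1⟩
  P = {2,7}:  v_{2} + v_{7} = v_{8} + 2·v_{9} — sig = ⟨2 | 1 2⟩
  P = {2,4}:  v_{2} + v_{4} = 2·v_{8} + 2·v_{9} + v_{10} — sig = ⟨2 | 1 2 2⟩
  P = {1,6,10}:  v_{1} + v_{6} + v_{10} = 0 — sig = ⟨3 | 0⟩
  P = {1,8,9}:  v_{1} + v_{8} + v_{9} = v_{2} — sig = ⟨3 | 1⟩
  P = {2,3,5}:  v_{2} + v_{3} + v_{5} = v_{1} — sig = ⟨3 | 1⟩
  P = {6,9,10}:  v_{6} + v_{9} + v_{10} = v_{7} — sig = ⟨3 | 1⟩
  P = {7,8,10}:  v_{7} + v_{8} + v_{10} = v_{4} — sig = ⟨3 | 1⟩
  P = {2,6,10}:  v_{2} + v_{6} + v_{10} = v_{8} + v_{9} — sig = ⟨3 | 1 1⟩
  P = {3,4,5}:  v_{3} + v_{4} + v_{5} = v_{6} + 2·v_{10} — sig = ⟨3 | 1 2⟩
  P = {4,6,9}:  v_{4} + v_{6} + v_{9} = 2·v_{7} + v_{8} — sig = ⟨3 | 1 2⟩
  P = {3,5,8,9}:  v_{3} + v_{5} + v_{8} + v_{9} = 0 — sig = ⟨4 | 0⟩
  P = {3,5,7,8}:  v_{3} + v_{5} + v_{7} + v_{8} = v_{6} + v_{10} — sig = ⟨4 | 1 1⟩

so the primitive-relation signature multiset is
{ ⟨2 | 1⟩,  ⟨2 | 1 1 1⟩,  ⟨2 | 1 2⟩,  ⟨2 | 1 2 2⟩,  ⟨3 | 0⟩,  ⟨3 | 1⟩ ×4,  ⟨3 | 1 1⟩,  ⟨3 | 1 2⟩ ×2,  ⟨4 | 0⟩,  ⟨4 | 1 1⟩ }
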